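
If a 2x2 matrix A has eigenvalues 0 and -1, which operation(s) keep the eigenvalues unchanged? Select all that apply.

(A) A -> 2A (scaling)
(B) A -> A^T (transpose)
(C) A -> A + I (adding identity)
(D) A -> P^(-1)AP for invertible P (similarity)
B and D

Eigenvalues are preserved by:
1. Similarity transformations: A -> P^(-1)AP (same characteristic polynomial)
2. Transpose: A^T has the same eigenvalues as A

Eigenvalues are NOT preserved by:
- Adding identity: eigenvalues become 0+1, -1+1
- Scaling: eigenvalues become 0, -2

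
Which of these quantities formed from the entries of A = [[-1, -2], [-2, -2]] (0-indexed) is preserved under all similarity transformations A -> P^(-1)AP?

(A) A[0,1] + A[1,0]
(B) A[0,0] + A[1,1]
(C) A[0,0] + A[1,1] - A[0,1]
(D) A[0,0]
B

A[0,0] + A[1,1] is the trace of A. By the cyclic property of the trace, tr(P^(-1)AP) = tr(APP^(-1)) = tr(A), so it is the same for every matrix similar to A.

The other combinations are not similarity invariants. For example, take P = [[1, 2], [0, 1]] (det P = 1), so P^(-1) = [[1, -2], [0, 1]] and
B = P^(-1)AP = [[3, 8], [-2, -6]].
Evaluating each option on A and on B:
(A) A[0,1] + A[1,0]: -4 for A, 6 for B -> changes
(B) A[0,0] + A[1,1]: -3 for A, -3 for B -> unchanged
(C) A[0,0] + A[1,1] - A[0,1]: -1 for A, -11 for B -> changes
(D) A[0,0]: -1 for A, 3 for B -> changes

Only (B) A[0,0] + A[1,1] = -3 survives (and it does so for every P, not just this one), so it is the invariant.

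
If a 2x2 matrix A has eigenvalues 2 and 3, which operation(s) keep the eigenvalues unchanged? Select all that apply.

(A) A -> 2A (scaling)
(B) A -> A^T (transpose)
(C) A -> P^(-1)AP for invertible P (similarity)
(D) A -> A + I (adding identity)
B and C

Eigenvalues are preserved by:
1. Similarity transformations: A -> P^(-1)AP (same characteristic polynomial)
2. Transpose: A^T has the same eigenvalues as A

Eigenvalues are NOT preserved by:
- Adding identity: eigenvalues become 2+1, 3+1
- Scaling: eigenvalues become 4, 6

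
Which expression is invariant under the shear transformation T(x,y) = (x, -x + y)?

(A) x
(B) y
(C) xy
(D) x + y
A

Under the shear T(x,y) = (x, -x + y):
Substitute the transformed coordinates into each option and compare with the original:
(A) x  ->  (x) = x   [equals x: invariant]
(B) y  ->  (-x + y) = -x + y   [differs from y: not invariant]
(C) xy  ->  (x)(-x + y) = -x^2 + xy   [differs from xy: not invariant]
(D) x + y  ->  (x) + (-x + y) = y   [differs from x + y: not invariant]

Only option (A), x, is unchanged by the transformation.
A vertical shear moves points parallel to the y-axis, so the x-coordinate (and any function of x alone) is unchanged.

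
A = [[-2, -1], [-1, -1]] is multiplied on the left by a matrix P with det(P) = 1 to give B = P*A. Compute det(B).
1

By the multiplicative property of determinants, det(B) = det(P*A) = det(P) * det(A) = det(A),
so the determinant is invariant under multiplication by any determinant-1 matrix; we just need det(A).

det(A) = (-2)(-1) - (-1)(-1) = 2 - 1 = 1

Therefore det(B) = 1 * 1 = 1.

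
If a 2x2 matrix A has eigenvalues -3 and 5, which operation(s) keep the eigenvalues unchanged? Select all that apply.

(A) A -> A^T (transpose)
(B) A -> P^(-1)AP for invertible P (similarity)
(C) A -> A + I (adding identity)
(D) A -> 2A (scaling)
A and B

Eigenvalues are preserved by:
1. Similarity transformations: A -> P^(-1)AP (same characteristic polynomial)
2. Transpose: A^T has the same eigenvalues as A

Eigenvalues are NOT preserved by:
- Adding identity: eigenvalues become -3+1, 5+1
- Scaling: eigenvalues become -6, 10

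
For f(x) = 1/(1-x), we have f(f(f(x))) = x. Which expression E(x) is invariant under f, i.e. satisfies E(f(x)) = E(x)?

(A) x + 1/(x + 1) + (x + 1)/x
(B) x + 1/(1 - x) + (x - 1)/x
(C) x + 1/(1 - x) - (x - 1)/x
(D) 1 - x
B

Replace x by f(x) = 1/(1 - x) in each option and simplify. As a quick numerical cross-check, also compare E(3) with E(f(3)) = E(-1/2).

(A) x + 1/(x + 1) + (x + 1)/x  ->  (1/(1 - x)) + 1/((1/(1 - x)) + 1) + ((1/(1 - x)) + 1)/(1/(1 - x)) = (-x^3 + 6x^2 - 11x + 7)/(x^2 - 3x + 2); check: E(3) = 55/12 but E(-1/2) = 1/2.   [not invariant]
(B) x + 1/(1 - x) + (x - 1)/x  ->  (1/(1 - x)) + 1/(1 - (1/(1 - x))) + ((1/(1 - x)) - 1)/(1/(1 - x)), which simplifies back to x + 1/(1 - x) + (x - 1)/x; check: E(3) = 19/6, E(-1/2) = 19/6.   [invariant]
(C) x + 1/(1 - x) - (x - 1)/x  ->  (1/(1 - x)) + 1/(1 - (1/(1 - x))) - ((1/(1 - x)) - 1)/(1/(1 - x)) = (x^2(1 - x) - x + (x - 1)^2)/(x(x - 1)); check: E(3) = 11/6 but E(-1/2) = -17/6.   [not invariant]
(D) 1 - x  ->  1 - (1/(1 - x)) = x/(x - 1); check: E(3) = -2 but E(-1/2) = 3/2.   [not invariant]

Only (B) is unchanged. Indeed f(f(x)) = 1/(1 - 1/(1-x)) = (1-x)/(-x) = (x-1)/x, so E(x) = x + f(x) + f(f(x)) is the sum over the whole 3-cycle; applying f just permutes the three terms cyclically (x -> f(x) -> f(f(x)) -> x), leaving the sum unchanged.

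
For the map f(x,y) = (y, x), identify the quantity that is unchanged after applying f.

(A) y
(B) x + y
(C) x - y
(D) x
B

For f(x,y) = (y, x):
After applying f: x' = y, y' = x. So x' + y' = y + x = x + y.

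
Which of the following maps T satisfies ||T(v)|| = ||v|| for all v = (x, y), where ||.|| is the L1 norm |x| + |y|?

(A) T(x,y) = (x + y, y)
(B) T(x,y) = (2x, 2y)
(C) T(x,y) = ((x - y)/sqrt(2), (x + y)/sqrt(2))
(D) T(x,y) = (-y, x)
D

A transformation preserves a norm if ||T(v)|| = ||v|| for every v; a single vector where the norm changes rules an option out.

(A) T(x,y) = (x + y, y): v = (0, 1) has norm |0| + |1| = 1, but T(v) = (1, 1) has norm 2 -- not preserved.
(B) T(x,y) = (2x, 2y): v = (1, 0) has norm |1| + |0| = 1, but T(v) = (2, 0) has norm 2 -- not preserved.
(C) T(x,y) = ((x - y)/sqrt(2), (x + y)/sqrt(2)): v = (1, 0) has norm |1| + |0| = 1, but T(v) = (sqrt(2)/2, sqrt(2)/2) has norm sqrt(2) -- not preserved.
(D) T(x,y) = (-y, x): preserves the norm -- it only permutes the coordinates and/or flips signs, which leaves |x| + |y| unchanged.

Therefore the answer is (D).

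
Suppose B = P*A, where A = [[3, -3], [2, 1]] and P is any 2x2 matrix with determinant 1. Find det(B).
9

By the multiplicative property of determinants, det(B) = det(P*A) = det(P) * det(A) = det(A),
so the determinant is invariant under multiplication by any determinant-1 matrix; we just need det(A).

det(A) = (3)(1) - (-3)(2) = 3 - (-6) = 9

Therefore det(B) = 1 * 9 = 9.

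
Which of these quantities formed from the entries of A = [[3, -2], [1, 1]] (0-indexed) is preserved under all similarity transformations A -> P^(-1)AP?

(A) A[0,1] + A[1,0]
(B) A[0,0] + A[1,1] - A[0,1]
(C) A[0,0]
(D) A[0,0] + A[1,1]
D

A[0,0] + A[1,1] is the trace of A. By the cyclic property of the trace, tr(P^(-1)AP) = tr(APP^(-1)) = tr(A), so it is the same for every matrix similar to A.

The other combinations are not similarity invariants. For example, take P = [[1, 1], [0, 1]] (det P = 1), so P^(-1) = [[1, -1], [0, 1]] and
B = P^(-1)AP = [[2, -1], [1, 2]].
Evaluating each option on A and on B:
(A) A[0,1] + A[1,0]: -1 for A, 0 for B -> changes
(B) A[0,0] + A[1,1] - A[0,1]: 6 for A, 5 for B -> changes
(C) A[0,0]: 3 for A, 2 for B -> changes
(D) A[0,0] + A[1,1]: 4 for A, 4 for B -> unchanged

Only (D) A[0,0] + A[1,1] = 4 survives (and it does so for every P, not just this one), so it is the invariant.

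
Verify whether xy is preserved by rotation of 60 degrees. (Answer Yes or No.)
No

Applying rotation by 60 degrees: x' = x*cos(60 degrees) - y*sin(60 degrees) = x/2 - sqrt(3)y/2, y' = x*sin(60 degrees) + y*cos(60 degrees) = sqrt(3)x/2 + y/2

Substituting into xy:
(x/2 - sqrt(3)y/2)(sqrt(3)x/2 + y/2)
= sqrt(3)x^2/4 - xy/2 - sqrt(3)y^2/4

This differs from the original expression xy, so it is NOT invariant.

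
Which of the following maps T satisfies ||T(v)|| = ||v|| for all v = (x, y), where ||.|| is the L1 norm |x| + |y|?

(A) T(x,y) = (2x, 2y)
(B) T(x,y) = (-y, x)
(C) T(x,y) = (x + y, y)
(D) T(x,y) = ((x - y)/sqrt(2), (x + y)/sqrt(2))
B

A transformation preserves a norm if ||T(v)|| = ||v|| for every v; a single vector where the norm changes rules an option out.

(A) T(x,y) = (2x, 2y): v = (1, 0) has norm |1| + |0| = 1, but T(v) = (2, 0) has norm 2 -- not preserved.
(B) T(x,y) = (-y, x): preserves the norm -- it only permutes the coordinates and/or flips signs, which leaves |x| + |y| unchanged.
(C) T(x,y) = (x + y, y): v = (0, 1) has norm |0| + |1| = 1, but T(v) = (1, 1) has norm 2 -- not preserved.
(D) T(x,y) = ((x - y)/sqrt(2), (x + y)/sqrt(2)): v = (1, 0) has norm |1| + |0| = 1, but T(v) = (sqrt(2)/2, sqrt(2)/2) has norm sqrt(2) -- not preserved.

Therefore the answer is (B).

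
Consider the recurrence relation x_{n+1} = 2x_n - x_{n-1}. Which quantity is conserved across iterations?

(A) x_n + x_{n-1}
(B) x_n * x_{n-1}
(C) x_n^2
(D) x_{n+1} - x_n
D

For the recurrence x_{n+1} = 2x_n - x_{n-1}:

If x_{n+1} = 2x_n - x_{n-1}, then:
x_{n+1} - x_n = x_n - x_{n-1}
The first difference is constant throughout the sequence.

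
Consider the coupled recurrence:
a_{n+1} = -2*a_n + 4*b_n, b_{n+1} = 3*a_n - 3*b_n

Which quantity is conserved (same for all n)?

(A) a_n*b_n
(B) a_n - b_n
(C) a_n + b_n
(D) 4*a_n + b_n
C

Replace a_n by a_{n+1} = -2*a_n + 4*b_n and b_n by b_{n+1} = 3*a_n - 3*b_n in each option and simplify:
(A) a_n*b_n  ->  (-2*a_n + 4*b_n)*(3*a_n - 3*b_n) = -6*a_n^2 + 18*a_n*b_n - 12*b_n^2   [not conserved]
(B) a_n - b_n  ->  (-2*a_n + 4*b_n) - (3*a_n - 3*b_n) = -5*a_n + 7*b_n   [not conserved]
(C) a_n + b_n  ->  (-2*a_n + 4*b_n) + (3*a_n - 3*b_n) = a_n + b_n   [conserved]
(D) 4*a_n + b_n  ->  4*(-2*a_n + 4*b_n) + (3*a_n - 3*b_n) = -5*a_n + 13*b_n   [not conserved]

Only (C) a_n + b_n returns to itself after one step, so it is the conserved quantity.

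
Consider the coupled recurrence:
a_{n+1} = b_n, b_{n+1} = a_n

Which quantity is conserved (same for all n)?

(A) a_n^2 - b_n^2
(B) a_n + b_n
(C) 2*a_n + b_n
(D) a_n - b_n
B

Replace a_n by a_{n+1} = b_n and b_n by b_{n+1} = a_n in each option and simplify:
(A) a_n^2 - b_n^2  ->  (b_n)^2 - (a_n)^2 = -a_n^2 + b_n^2   [not conserved]
(B) a_n + b_n  ->  (b_n) + (a_n) = a_n + b_n   [conserved]
(C) 2*a_n + b_n  ->  2*(b_n) + (a_n) = a_n + 2*b_n   [not conserved]
(D) a_n - b_n  ->  (b_n) - (a_n) = -a_n + b_n   [not conserved]

Only (B) a_n + b_n returns to itself after one step, so it is the conserved quantity.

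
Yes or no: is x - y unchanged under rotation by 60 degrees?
No

Applying rotation by 60 degrees: x' = x*cos(60 degrees) - y*sin(60 degrees) = x/2 - sqrt(3)y/2, y' = x*sin(60 degrees) + y*cos(60 degrees) = sqrt(3)x/2 + y/2

Substituting into x - y:
(x/2 - sqrt(3)y/2) - (sqrt(3)x/2 + y/2)
= -sqrt(3)x/2 + x/2 - sqrt(3)y/2 - y/2

This differs from the original expression x - y, so it is NOT invariant.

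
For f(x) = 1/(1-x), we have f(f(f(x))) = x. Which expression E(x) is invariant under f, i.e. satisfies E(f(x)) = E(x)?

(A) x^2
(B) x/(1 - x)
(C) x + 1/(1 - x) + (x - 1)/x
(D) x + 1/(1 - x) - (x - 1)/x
C

Replace x by f(x) = 1/(1 - x) in each option and simplify. As a quick numerical cross-check, also compare E(5) with E(f(5)) = E(-1/4).

(A) x^2  ->  (1/(1 - x))^2 = (x - 1)^(-2); check: E(5) = 25 but E(-1/4) = 1/16.   [not invariant]
(B) x/(1 - x)  ->  (1/(1 - x))/(1 - (1/(1 - x))) = -1/x; check: E(5) = -5/4 but E(-1/4) = -1/5.   [not invariant]
(C) x + 1/(1 - x) + (x - 1)/x  ->  (1/(1 - x)) + 1/(1 - (1/(1 - x))) + ((1/(1 - x)) - 1)/(1/(1 - x)), which simplifies back to x + 1/(1 - x) + (x - 1)/x; check: E(5) = 111/20, E(-1/4) = 111/20.   [invariant]
(D) x + 1/(1 - x) - (x - 1)/x  ->  (1/(1 - x)) + 1/(1 - (1/(1 - x))) - ((1/(1 - x)) - 1)/(1/(1 - x)) = (x^2(1 - x) - x + (x - 1)^2)/(x(x - 1)); check: E(5) = 79/20 but E(-1/4) = -89/20.   [not invariant]

Only (C) is unchanged. Indeed f(f(x)) = 1/(1 - 1/(1-x)) = (1-x)/(-x) = (x-1)/x, so E(x) = x + f(x) + f(f(x)) is the sum over the whole 3-cycle; applying f just permutes the three terms cyclically (x -> f(x) -> f(f(x)) -> x), leaving the sum unchanged.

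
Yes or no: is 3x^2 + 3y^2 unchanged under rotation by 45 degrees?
Yes

Applying rotation by 45 degrees: x' = x*cos(45 degrees) - y*sin(45 degrees) = sqrt(2)x/2 - sqrt(2)y/2, y' = x*sin(45 degrees) + y*cos(45 degrees) = sqrt(2)x/2 + sqrt(2)y/2

Substituting into 3x^2 + 3y^2:
3(sqrt(2)x/2 - sqrt(2)y/2)^2 + 3(sqrt(2)x/2 + sqrt(2)y/2)^2
= 3x^2 + 3y^2

This equals the original expression 3x^2 + 3y^2, so it IS invariant.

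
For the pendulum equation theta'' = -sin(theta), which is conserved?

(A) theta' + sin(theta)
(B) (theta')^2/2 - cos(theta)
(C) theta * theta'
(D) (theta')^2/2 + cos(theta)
B

A first integral I satisfies dI/dt = 0 along every solution. Differentiate each option and use the equation of motion:
(A) d/dt[theta' + sin(theta)] = theta'' + cos(theta) theta' = -sin(theta) + theta' cos(theta), not identically 0
(B) d/dt[(theta')^2/2 - cos(theta)] = theta' theta'' + sin(theta) theta' = theta'(-sin(theta)) + theta' sin(theta) = 0
(C) d/dt[theta * theta'] = (theta')^2 + theta theta'' = (theta')^2 - theta sin(theta), not identically 0
(D) d/dt[(theta')^2/2 + cos(theta)] = theta' theta'' - sin(theta) theta' = -2 theta' sin(theta), not identically 0

Only (B) has zero time-derivative. This is the total energy: kinetic (theta')^2/2 plus potential -cos(theta).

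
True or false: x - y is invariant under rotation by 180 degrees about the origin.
False

Applying rotation by 180 degrees: x' = x*cos(180 degrees) - y*sin(180 degrees) = -x, y' = x*sin(180 degrees) + y*cos(180 degrees) = -y

Substituting into x - y:
(-x) - (-y)
= -x + y

This differs from the original expression x - y, so it is NOT invariant.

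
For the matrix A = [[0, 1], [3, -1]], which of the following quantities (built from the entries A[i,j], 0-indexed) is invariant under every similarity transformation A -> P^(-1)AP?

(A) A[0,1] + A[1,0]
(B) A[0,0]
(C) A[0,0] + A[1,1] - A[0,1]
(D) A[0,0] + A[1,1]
D

A[0,0] + A[1,1] is the trace of A. By the cyclic property of the trace, tr(P^(-1)AP) = tr(APP^(-1)) = tr(A), so it is the same for every matrix similar to A.

The other combinations are not similarity invariants. For example, take P = [[1, 2], [0, 1]] (det P = 1), so P^(-1) = [[1, -2], [0, 1]] and
B = P^(-1)AP = [[-6, -9], [3, 5]].
Evaluating each option on A and on B:
(A) A[0,1] + A[1,0]: 4 for A, -6 for B -> changes
(B) A[0,0]: 0 for A, -6 for B -> changes
(C) A[0,0] + A[1,1] - A[0,1]: -2 for A, 8 for B -> changes
(D) A[0,0] + A[1,1]: -1 for A, -1 for B -> unchanged

Only (D) A[0,0] + A[1,1] = -1 survives (and it does so for every P, not just this one), so it is the invariant.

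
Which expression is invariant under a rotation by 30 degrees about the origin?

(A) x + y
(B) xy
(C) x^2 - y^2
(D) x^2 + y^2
D

A rotation by 30 degrees sends (x, y) to (sqrt(3)x/2 - y/2, x/2 + sqrt(3)y/2).
Substitute the transformed coordinates into each option and compare with the original:
(A) x + y  ->  (sqrt(3)x/2 - y/2) + (x/2 + sqrt(3)y/2) = x/2 + sqrt(3)x/2 - y/2 + sqrt(3)y/2   [differs from x + y: not invariant]
(B) xy  ->  (sqrt(3)x/2 - y/2)(x/2 + sqrt(3)y/2) = sqrt(3)x^2/4 + xy/2 - sqrt(3)y^2/4   [differs from xy: not invariant]
(C) x^2 - y^2  ->  (sqrt(3)x/2 - y/2)^2 - (x/2 + sqrt(3)y/2)^2 = x^2/2 - sqrt(3)xy - y^2/2   [differs from x^2 - y^2: not invariant]
(D) x^2 + y^2  ->  (sqrt(3)x/2 - y/2)^2 + (x/2 + sqrt(3)y/2)^2 = x^2 + y^2   [equals x^2 + y^2: invariant]

Only option (D), x^2 + y^2, is unchanged by the transformation.
Geometrically, x^2 + y^2 is the squared distance from the origin, which every rotation about the origin preserves.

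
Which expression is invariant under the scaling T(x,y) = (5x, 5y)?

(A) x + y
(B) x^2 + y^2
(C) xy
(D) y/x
D

Under the uniform scaling T(x,y) = (5x, 5y):
Substitute the transformed coordinates into each option and compare with the original:
(A) x + y  ->  (5x) + (5y) = 5x + 5y   [differs from x + y: not invariant]
(B) x^2 + y^2  ->  (5x)^2 + (5y)^2 = 25x^2 + 25y^2   [differs from x^2 + y^2: not invariant]
(C) xy  ->  (5x)(5y) = 25xy   [differs from xy: not invariant]
(D) y/x  ->  (5y)/(5x) = y/x   [equals y/x: invariant]

Only option (D), y/x, is unchanged by the transformation.
The common factor 5 cancels in a ratio of coordinates, while sums, products and sums of squares pick up factors of 5 or 25.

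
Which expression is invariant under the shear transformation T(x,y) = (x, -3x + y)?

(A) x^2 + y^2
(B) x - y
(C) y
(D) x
D

Under the shear T(x,y) = (x, -3x + y):
Substitute the transformed coordinates into each option and compare with the original:
(A) x^2 + y^2  ->  (x)^2 + (-3x + y)^2 = 10x^2 - 6xy + y^2   [differs from x^2 + y^2: not invariant]
(B) x - y  ->  (x) - (-3x + y) = 4x - y   [differs from x - y: not invariant]
(C) y  ->  (-3x + y) = -3x + y   [differs from y: not invariant]
(D) x  ->  (x) = x   [equals x: invariant]

Only option (D), x, is unchanged by the transformation.
A vertical shear moves points parallel to the y-axis, so the x-coordinate (and any function of x alone) is unchanged.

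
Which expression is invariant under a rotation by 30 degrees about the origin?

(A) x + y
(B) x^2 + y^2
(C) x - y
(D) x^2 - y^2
B

A rotation by 30 degrees sends (x, y) to (sqrt(3)x/2 - y/2, x/2 + sqrt(3)y/2).
Substitute the transformed coordinates into each option and compare with the original:
(A) x + y  ->  (sqrt(3)x/2 - y/2) + (x/2 + sqrt(3)y/2) = x/2 + sqrt(3)x/2 - y/2 + sqrt(3)y/2   [differs from x + y: not invariant]
(B) x^2 + y^2  ->  (sqrt(3)x/2 - y/2)^2 + (x/2 + sqrt(3)y/2)^2 = x^2 + y^2   [equals x^2 + y^2: invariant]
(C) x - y  ->  (sqrt(3)x/2 - y/2) - (x/2 + sqrt(3)y/2) = -x/2 + sqrt(3)x/2 - sqrt(3)y/2 - y/2   [differs from x - y: not invariant]
(D) x^2 - y^2  ->  (sqrt(3)x/2 - y/2)^2 - (x/2 + sqrt(3)y/2)^2 = x^2/2 - sqrt(3)xy - y^2/2   [differs from x^2 - y^2: not invariant]

Only option (B), x^2 + y^2, is unchanged by the transformation.
Geometrically, x^2 + y^2 is the squared distance from the origin, which every rotation about the origin preserves.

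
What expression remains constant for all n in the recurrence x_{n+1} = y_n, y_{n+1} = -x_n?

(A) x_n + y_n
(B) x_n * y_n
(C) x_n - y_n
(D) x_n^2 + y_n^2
D

For the recurrence x_{n+1} = y_n, y_{n+1} = -x_n:

x_{n+1}^2 + y_{n+1}^2 = y_n^2 + (-x_n)^2 = x_n^2 + y_n^2
The sum of squares is conserved (like energy in a harmonic oscillator).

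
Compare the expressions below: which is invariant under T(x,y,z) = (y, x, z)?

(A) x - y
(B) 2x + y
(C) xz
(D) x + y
D

Apply T(x,y,z) = (y, x, z) to each option, i.e. replace (x, y, z) by the transformed coordinates.
Substitute the transformed coordinates into each option and compare with the original:
(A) x - y  ->  (y) - (x) = -x + y   [differs from x - y: not invariant]
(B) 2x + y  ->  2(y) + (x) = x + 2y   [differs from 2x + y: not invariant]
(C) xz  ->  (y)(z) = yz   [differs from xz: not invariant]
(D) x + y  ->  (y) + (x) = x + y   [equals x + y: invariant]

Only option (D), x + y, is unchanged by the transformation.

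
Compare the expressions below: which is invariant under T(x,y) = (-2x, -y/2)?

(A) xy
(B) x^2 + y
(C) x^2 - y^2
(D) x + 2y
A

An expression E(x,y) is invariant under T if E(T(x,y)) = E(x,y). Here T(x,y) = (-2x, -y/2).
Substitute the transformed coordinates into each option and compare with the original:
(A) xy  ->  (-2x)(-y/2) = xy   [equals xy: invariant]
(B) x^2 + y  ->  (-2x)^2 + (-y/2) = 4x^2 - y/2   [differs from x^2 + y: not invariant]
(C) x^2 - y^2  ->  (-2x)^2 - (-y/2)^2 = 4x^2 - y^2/4   [differs from x^2 - y^2: not invariant]
(D) x + 2y  ->  (-2x) + 2(-y/2) = -2x - y   [differs from x + 2y: not invariant]

Only option (A), xy, is unchanged by the transformation.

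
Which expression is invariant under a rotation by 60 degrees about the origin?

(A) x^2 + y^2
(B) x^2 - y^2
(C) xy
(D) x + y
A

A rotation by 60 degrees sends (x, y) to (x/2 - sqrt(3)y/2, sqrt(3)x/2 + y/2).
Substitute the transformed coordinates into each option and compare with the original:
(A) x^2 + y^2  ->  (x/2 - sqrt(3)y/2)^2 + (sqrt(3)x/2 + y/2)^2 = x^2 + y^2   [equals x^2 + y^2: invariant]
(B) x^2 - y^2  ->  (x/2 - sqrt(3)y/2)^2 - (sqrt(3)x/2 + y/2)^2 = -x^2/2 - sqrt(3)xy + y^2/2   [differs from x^2 - y^2: not invariant]
(C) xy  ->  (x/2 - sqrt(3)y/2)(sqrt(3)x/2 + y/2) = sqrt(3)x^2/4 - xy/2 - sqrt(3)y^2/4   [differs from xy: not invariant]
(D) x + y  ->  (x/2 - sqrt(3)y/2) + (sqrt(3)x/2 + y/2) = x/2 + sqrt(3)x/2 - sqrt(3)y/2 + y/2   [differs from x + y: not invariant]

Only option (A), x^2 + y^2, is unchanged by the transformation.
Geometrically, x^2 + y^2 is the squared distance from the origin, which every rotation about the origin preserves.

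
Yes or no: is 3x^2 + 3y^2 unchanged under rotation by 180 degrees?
Yes

Applying rotation by 180 degrees: x' = x*cos(180 degrees) - y*sin(180 degrees) = -x, y' = x*sin(180 degrees) + y*cos(180 degrees) = -y

Substituting into 3x^2 + 3y^2:
3(-x)^2 + 3(-y)^2
= 3x^2 + 3y^2

This equals the original expression 3x^2 + 3y^2, so it IS invariant.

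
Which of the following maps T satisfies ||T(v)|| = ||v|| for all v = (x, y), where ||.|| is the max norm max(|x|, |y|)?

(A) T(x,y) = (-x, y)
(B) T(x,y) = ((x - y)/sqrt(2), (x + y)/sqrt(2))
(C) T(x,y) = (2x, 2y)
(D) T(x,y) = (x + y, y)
A

A transformation preserves a norm if ||T(v)|| = ||v|| for every v; a single vector where the norm changes rules an option out.

(A) T(x,y) = (-x, y): preserves the norm -- it only permutes the coordinates and/or flips signs, which leaves max(|x|, |y|) unchanged.
(B) T(x,y) = ((x - y)/sqrt(2), (x + y)/sqrt(2)): v = (1, 0) has norm max(|1|, |0|) = 1, but T(v) = (sqrt(2)/2, sqrt(2)/2) has norm sqrt(2)/2 -- not preserved.
(C) T(x,y) = (2x, 2y): v = (1, 0) has norm max(|1|, |0|) = 1, but T(v) = (2, 0) has norm 2 -- not preserved.
(D) T(x,y) = (x + y, y): v = (1, 1) has norm max(|1|, |1|) = 1, but T(v) = (2, 1) has norm 2 -- not preserved.

Therefore the answer is (A).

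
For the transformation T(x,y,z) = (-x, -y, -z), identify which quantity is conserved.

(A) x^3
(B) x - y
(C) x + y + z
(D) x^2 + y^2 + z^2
D

Apply T(x,y,z) = (-x, -y, -z) to each option, i.e. replace (x, y, z) by the transformed coordinates.
Substitute the transformed coordinates into each option and compare with the original:
(A) x^3  ->  (-x)^3 = -x^3   [differs from x^3: not invariant]
(B) x - y  ->  (-x) - (-y) = -x + y   [differs from x - y: not invariant]
(C) x + y + z  ->  (-x) + (-y) + (-z) = -x - y - z   [differs from x + y + z: not invariant]
(D) x^2 + y^2 + z^2  ->  (-x)^2 + (-y)^2 + (-z)^2 = x^2 + y^2 + z^2   [equals x^2 + y^2 + z^2: invariant]

Only option (D), x^2 + y^2 + z^2, is unchanged by the transformation.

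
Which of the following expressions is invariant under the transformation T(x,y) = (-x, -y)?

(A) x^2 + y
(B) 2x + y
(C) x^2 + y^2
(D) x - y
C

An expression E(x,y) is invariant under T if E(T(x,y)) = E(x,y). Here T(x,y) = (-x, -y).
Substitute the transformed coordinates into each option and compare with the original:
(A) x^2 + y  ->  (-x)^2 + (-y) = x^2 - y   [differs from x^2 + y: not invariant]
(B) 2x + y  ->  2(-x) + (-y) = -2x - y   [differs from 2x + y: not invariant]
(C) x^2 + y^2  ->  (-x)^2 + (-y)^2 = x^2 + y^2   [equals x^2 + y^2: invariant]
(D) x - y  ->  (-x) - (-y) = -x + y   [differs from x - y: not invariant]

Only option (C), x^2 + y^2, is unchanged by the transformation.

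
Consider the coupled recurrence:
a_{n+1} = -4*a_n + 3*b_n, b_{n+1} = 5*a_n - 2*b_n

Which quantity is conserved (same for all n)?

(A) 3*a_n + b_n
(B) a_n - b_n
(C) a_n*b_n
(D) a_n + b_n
D

Replace a_n by a_{n+1} = -4*a_n + 3*b_n and b_n by b_{n+1} = 5*a_n - 2*b_n in each option and simplify:
(A) 3*a_n + b_n  ->  3*(-4*a_n + 3*b_n) + (5*a_n - 2*b_n) = -7*a_n + 7*b_n   [not conserved]
(B) a_n - b_n  ->  (-4*a_n + 3*b_n) - (5*a_n - 2*b_n) = -9*a_n + 5*b_n   [not conserved]
(C) a_n*b_n  ->  (-4*a_n + 3*b_n)*(5*a_n - 2*b_n) = -20*a_n^2 + 23*a_n*b_n - 6*b_n^2   [not conserved]
(D) a_n + b_n  ->  (-4*a_n + 3*b_n) + (5*a_n - 2*b_n) = a_n + b_n   [conserved]

Only (D) a_n + b_n returns to itself after one step, so it is the conserved quantity.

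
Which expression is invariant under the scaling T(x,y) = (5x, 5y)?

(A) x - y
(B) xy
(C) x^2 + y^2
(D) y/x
D

Under the uniform scaling T(x,y) = (5x, 5y):
Substitute the transformed coordinates into each option and compare with the original:
(A) x - y  ->  (5x) - (5y) = 5x - 5y   [differs from x - y: not invariant]
(B) xy  ->  (5x)(5y) = 25xy   [differs from xy: not invariant]
(C) x^2 + y^2  ->  (5x)^2 + (5y)^2 = 25x^2 + 25y^2   [differs from x^2 + y^2: not invariant]
(D) y/x  ->  (5y)/(5x) = y/x   [equals y/x: invariant]

Only option (D), y/x, is unchanged by the transformation.
The common factor 5 cancels in a ratio of coordinates, while sums, products and sums of squares pick up factors of 5 or 25.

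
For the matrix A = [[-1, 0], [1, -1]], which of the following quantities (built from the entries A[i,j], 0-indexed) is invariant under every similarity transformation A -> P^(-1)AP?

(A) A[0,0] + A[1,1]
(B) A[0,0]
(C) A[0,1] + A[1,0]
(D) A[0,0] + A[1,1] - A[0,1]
A

A[0,0] + A[1,1] is the trace of A. By the cyclic property of the trace, tr(P^(-1)AP) = tr(APP^(-1)) = tr(A), so it is the same for every matrix similar to A.

The other combinations are not similarity invariants. For example, take P = [[1, 1], [1, 2]] (det P = 1), so P^(-1) = [[2, -1], [-1, 1]] and
B = P^(-1)AP = [[-2, -1], [1, 0]].
Evaluating each option on A and on B:
(A) A[0,0] + A[1,1]: -2 for A, -2 for B -> unchanged
(B) A[0,0]: -1 for A, -2 for B -> changes
(C) A[0,1] + A[1,0]: 1 for A, 0 for B -> changes
(D) A[0,0] + A[1,1] - A[0,1]: -2 for A, -1 for B -> changes

Only (A) A[0,0] + A[1,1] = -2 survives (and it does so for every P, not just this one), so it is the invariant.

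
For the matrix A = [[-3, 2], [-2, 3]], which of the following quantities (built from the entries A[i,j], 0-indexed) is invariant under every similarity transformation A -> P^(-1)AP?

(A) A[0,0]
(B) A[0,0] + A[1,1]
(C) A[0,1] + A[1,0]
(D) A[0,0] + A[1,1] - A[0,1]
B

A[0,0] + A[1,1] is the trace of A. By the cyclic property of the trace, tr(P^(-1)AP) = tr(APP^(-1)) = tr(A), so it is the same for every matrix similar to A.

The other combinations are not similarity invariants. For example, take P = [[1, -1], [0, 1]] (det P = 1), so P^(-1) = [[1, 1], [0, 1]] and
B = P^(-1)AP = [[-5, 10], [-2, 5]].
Evaluating each option on A and on B:
(A) A[0,0]: -3 for A, -5 for B -> changes
(B) A[0,0] + A[1,1]: 0 for A, 0 for B -> unchanged
(C) A[0,1] + A[1,0]: 0 for A, 8 for B -> changes
(D) A[0,0] + A[1,1] - A[0,1]: -2 for A, -10 for B -> changes

Only (B) A[0,0] + A[1,1] = 0 survives (and it does so for every P, not just this one), so it is the invariant.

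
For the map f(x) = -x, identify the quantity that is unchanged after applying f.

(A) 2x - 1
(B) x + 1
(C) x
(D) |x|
D

For f(x) = -x:
Applying f replaces x by -x. Since |-x| = |x|, the absolute value is unchanged by f, whereas x -> -x, 2x - 1 -> -2x - 1 and x + 1 -> -x + 1 all change.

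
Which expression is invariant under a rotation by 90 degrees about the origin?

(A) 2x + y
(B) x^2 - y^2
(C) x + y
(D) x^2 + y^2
D

A rotation by 90 degrees sends (x, y) to (-y, x).
Substitute the transformed coordinates into each option and compare with the original:
(A) 2x + y  ->  2(-y) + (x) = x - 2y   [differs from 2x + y: not invariant]
(B) x^2 - y^2  ->  (-y)^2 - (x)^2 = -x^2 + y^2   [differs from x^2 - y^2: not invariant]
(C) x + y  ->  (-y) + (x) = x - y   [differs from x + y: not invariant]
(D) x^2 + y^2  ->  (-y)^2 + (x)^2 = x^2 + y^2   [equals x^2 + y^2: invariant]

Only option (D), x^2 + y^2, is unchanged by the transformation.
Geometrically, x^2 + y^2 is the squared distance from the origin, which every rotation about the origin preserves.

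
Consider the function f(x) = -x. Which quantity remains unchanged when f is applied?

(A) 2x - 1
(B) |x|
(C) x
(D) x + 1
B

For f(x) = -x:
Applying f replaces x by -x. Since |-x| = |x|, the absolute value is unchanged by f, whereas x -> -x, 2x - 1 -> -2x - 1 and x + 1 -> -x + 1 all change.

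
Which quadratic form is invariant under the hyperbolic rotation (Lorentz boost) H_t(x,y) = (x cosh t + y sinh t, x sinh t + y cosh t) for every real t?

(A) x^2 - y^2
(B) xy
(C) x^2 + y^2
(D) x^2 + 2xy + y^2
A

Write x' = x cosh t + y sinh t, y' = x sinh t + y cosh t and substitute into each option:
(A) x^2 - y^2: (x cosh t + y sinh t)^2 - (x sinh t + y cosh t)^2 = x^2(cosh^2 t - sinh^2 t) + 2xy(cosh t sinh t - sinh t cosh t) + y^2(sinh^2 t - cosh^2 t) = x^2 - y^2   [invariant, using cosh^2 t - sinh^2 t = 1]
(B) xy: (x cosh t + y sinh t)(x sinh t + y cosh t) = xy(cosh^2 t + sinh^2 t) + (x^2 + y^2) sinh t cosh t = xy cosh 2t + (x^2 + y^2)(sinh 2t)/2   [not invariant for t != 0]
(C) x^2 + y^2: (x cosh t + y sinh t)^2 + (x sinh t + y cosh t)^2 = (x^2 + y^2)(cosh^2 t + sinh^2 t) + 4xy sinh t cosh t = (x^2 + y^2) cosh 2t + 2xy sinh 2t   [not invariant for t != 0]
(D) x^2 + 2xy + y^2: (x' + y')^2 with x' + y' = (x + y)(cosh t + sinh t) = (x + y)e^t, so it becomes (x + y)^2 e^(2t)   [not invariant for t != 0]

Only (A) x^2 - y^2 is unchanged; it is the Minkowski form preserved by Lorentz boosts, just as x^2 + y^2 is preserved by ordinary rotations.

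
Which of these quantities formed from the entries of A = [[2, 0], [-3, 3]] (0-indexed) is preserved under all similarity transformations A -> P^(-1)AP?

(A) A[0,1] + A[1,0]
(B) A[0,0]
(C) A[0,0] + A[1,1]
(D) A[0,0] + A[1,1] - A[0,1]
C

A[0,0] + A[1,1] is the trace of A. By the cyclic property of the trace, tr(P^(-1)AP) = tr(APP^(-1)) = tr(A), so it is the same for every matrix similar to A.

The other combinations are not similarity invariants. For example, take P = [[2, 1], [1, 1]] (det P = 1), so P^(-1) = [[1, -1], [-1, 2]] and
B = P^(-1)AP = [[7, 2], [-10, -2]].
Evaluating each option on A and on B:
(A) A[0,1] + A[1,0]: -3 for A, -8 for B -> changes
(B) A[0,0]: 2 for A, 7 for B -> changes
(C) A[0,0] + A[1,1]: 5 for A, 5 for B -> unchanged
(D) A[0,0] + A[1,1] - A[0,1]: 5 for A, 3 for B -> changes

Only (C) A[0,0] + A[1,1] = 5 survives (and it does so for every P, not just this one), so it is the invariant.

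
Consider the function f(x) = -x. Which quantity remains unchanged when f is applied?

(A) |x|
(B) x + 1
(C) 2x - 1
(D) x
A

For f(x) = -x:
Applying f replaces x by -x. Since |-x| = |x|, the absolute value is unchanged by f, whereas x -> -x, 2x - 1 -> -2x - 1 and x + 1 -> -x + 1 all change.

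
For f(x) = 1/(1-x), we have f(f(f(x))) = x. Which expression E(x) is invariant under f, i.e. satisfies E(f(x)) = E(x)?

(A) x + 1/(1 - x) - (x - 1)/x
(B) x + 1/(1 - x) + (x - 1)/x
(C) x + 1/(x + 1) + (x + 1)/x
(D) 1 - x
B

Replace x by f(x) = 1/(1 - x) in each option and simplify. As a quick numerical cross-check, also compare E(5) with E(f(5)) = E(-1/4).

(A) x + 1/(1 - x) - (x - 1)/x  ->  (1/(1 - x)) + 1/(1 - (1/(1 - x))) - ((1/(1 - x)) - 1)/(1/(1 - x)) = (x^2(1 - x) - x + (x - 1)^2)/(x(x - 1)); check: E(5) = 79/20 but E(-1/4) = -89/20.   [not invariant]
(B) x + 1/(1 - x) + (x - 1)/x  ->  (1/(1 - x)) + 1/(1 - (1/(1 - x))) + ((1/(1 - x)) - 1)/(1/(1 - x)), which simplifies back to x + 1/(1 - x) + (x - 1)/x; check: E(5) = 111/20, E(-1/4) = 111/20.   [invariant]
(C) x + 1/(x + 1) + (x + 1)/x  ->  (1/(1 - x)) + 1/((1/(1 - x)) + 1) + ((1/(1 - x)) + 1)/(1/(1 - x)) = (-x^3 + 6x^2 - 11x + 7)/(x^2 - 3x + 2); check: E(5) = 191/30 but E(-1/4) = -23/12.   [not invariant]
(D) 1 - x  ->  1 - (1/(1 - x)) = x/(x - 1); check: E(5) = -4 but E(-1/4) = 5/4.   [not invariant]

Only (B) is unchanged. Indeed f(f(x)) = 1/(1 - 1/(1-x)) = (1-x)/(-x) = (x-1)/x, so E(x) = x + f(x) + f(f(x)) is the sum over the whole 3-cycle; applying f just permutes the three terms cyclically (x -> f(x) -> f(f(x)) -> x), leaving the sum unchanged.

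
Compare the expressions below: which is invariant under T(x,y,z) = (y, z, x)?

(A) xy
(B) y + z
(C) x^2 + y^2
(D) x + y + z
D

Apply T(x,y,z) = (y, z, x) to each option, i.e. replace (x, y, z) by the transformed coordinates.
Substitute the transformed coordinates into each option and compare with the original:
(A) xy  ->  (y)(z) = yz   [differs from xy: not invariant]
(B) y + z  ->  (z) + (x) = x + z   [differs from y + z: not invariant]
(C) x^2 + y^2  ->  (y)^2 + (z)^2 = y^2 + z^2   [differs from x^2 + y^2: not invariant]
(D) x + y + z  ->  (y) + (z) + (x) = x + y + z   [equals x + y + z: invariant]

Only option (D), x + y + z, is unchanged by the transformation.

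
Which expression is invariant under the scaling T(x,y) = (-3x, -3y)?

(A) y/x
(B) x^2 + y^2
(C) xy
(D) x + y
A

Under the uniform scaling T(x,y) = (-3x, -3y):
Substitute the transformed coordinates into each option and compare with the original:
(A) y/x  ->  (-3y)/(-3x) = y/x   [equals y/x: invariant]
(B) x^2 + y^2  ->  (-3x)^2 + (-3y)^2 = 9x^2 + 9y^2   [differs from x^2 + y^2: not invariant]
(C) xy  ->  (-3x)(-3y) = 9xy   [differs from xy: not invariant]
(D) x + y  ->  (-3x) + (-3y) = -3x - 3y   [differs from x + y: not invariant]

Only option (A), y/x, is unchanged by the transformation.
The common factor -3 cancels in a ratio of coordinates, while sums, products and sums of squares pick up factors of -3 or 9.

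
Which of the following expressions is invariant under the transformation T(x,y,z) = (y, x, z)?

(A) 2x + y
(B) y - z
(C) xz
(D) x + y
D

Apply T(x,y,z) = (y, x, z) to each option, i.e. replace (x, y, z) by the transformed coordinates.
Substitute the transformed coordinates into each option and compare with the original:
(A) 2x + y  ->  2(y) + (x) = x + 2y   [differs from 2x + y: not invariant]
(B) y - z  ->  (x) - (z) = x - z   [differs from y - z: not invariant]
(C) xz  ->  (y)(z) = yz   [differs from xz: not invariant]
(D) x + y  ->  (y) + (x) = x + y   [equals x + y: invariant]

Only option (D), x + y, is unchanged by the transformation.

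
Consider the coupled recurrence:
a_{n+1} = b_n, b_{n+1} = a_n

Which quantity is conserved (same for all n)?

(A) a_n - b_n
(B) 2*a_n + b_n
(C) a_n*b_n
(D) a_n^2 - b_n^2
C

Replace a_n by a_{n+1} = b_n and b_n by b_{n+1} = a_n in each option and simplify:
(A) a_n - b_n  ->  (b_n) - (a_n) = -a_n + b_n   [not conserved]
(B) 2*a_n + b_n  ->  2*(b_n) + (a_n) = a_n + 2*b_n   [not conserved]
(C) a_n*b_n  ->  (b_n)*(a_n) = a_n*b_n   [conserved]
(D) a_n^2 - b_n^2  ->  (b_n)^2 - (a_n)^2 = -a_n^2 + b_n^2   [not conserved]

Only (C) a_n*b_n returns to itself after one step, so it is the conserved quantity.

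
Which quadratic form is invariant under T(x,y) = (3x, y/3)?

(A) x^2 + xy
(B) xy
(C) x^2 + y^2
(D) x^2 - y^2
B

T multiplies x by 3 and divides y by 3.
Substitute the transformed coordinates into each option and compare with the original:
(A) x^2 + xy  ->  (3x)^2 + (3x)(y/3) = 9x^2 + xy   [differs from x^2 + xy: not invariant]
(B) xy  ->  (3x)(y/3) = xy   [equals xy: invariant]
(C) x^2 + y^2  ->  (3x)^2 + (y/3)^2 = 9x^2 + y^2/9   [differs from x^2 + y^2: not invariant]
(D) x^2 - y^2  ->  (3x)^2 - (y/3)^2 = 9x^2 - y^2/9   [differs from x^2 - y^2: not invariant]

Only option (B), xy, is unchanged by the transformation.
The factors 3 and 1/3 cancel only in the pure product xy.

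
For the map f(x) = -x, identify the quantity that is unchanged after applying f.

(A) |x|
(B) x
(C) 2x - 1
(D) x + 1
A

For f(x) = -x:
Applying f replaces x by -x. Since |-x| = |x|, the absolute value is unchanged by f, whereas x -> -x, 2x - 1 -> -2x - 1 and x + 1 -> -x + 1 all change.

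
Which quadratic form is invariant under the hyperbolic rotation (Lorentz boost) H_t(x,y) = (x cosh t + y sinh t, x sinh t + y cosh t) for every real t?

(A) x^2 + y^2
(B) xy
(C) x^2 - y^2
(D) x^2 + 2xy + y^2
C

Write x' = x cosh t + y sinh t, y' = x sinh t + y cosh t and substitute into each option:
(A) x^2 + y^2: (x cosh t + y sinh t)^2 + (x sinh t + y cosh t)^2 = (x^2 + y^2)(cosh^2 t + sinh^2 t) + 4xy sinh t cosh t = (x^2 + y^2) cosh 2t + 2xy sinh 2t   [not invariant for t != 0]
(B) xy: (x cosh t + y sinh t)(x sinh t + y cosh t) = xy(cosh^2 t + sinh^2 t) + (x^2 + y^2) sinh t cosh t = xy cosh 2t + (x^2 + y^2)(sinh 2t)/2   [not invariant for t != 0]
(C) x^2 - y^2: (x cosh t + y sinh t)^2 - (x sinh t + y cosh t)^2 = x^2(cosh^2 t - sinh^2 t) + 2xy(cosh t sinh t - sinh t cosh t) + y^2(sinh^2 t - cosh^2 t) = x^2 - y^2   [invariant, using cosh^2 t - sinh^2 t = 1]
(D) x^2 + 2xy + y^2: (x' + y')^2 with x' + y' = (x + y)(cosh t + sinh t) = (x + y)e^t, so it becomes (x + y)^2 e^(2t)   [not invariant for t != 0]

Only (C) x^2 - y^2 is unchanged; it is the Minkowski form preserved by Lorentz boosts, just as x^2 + y^2 is preserved by ordinary rotations.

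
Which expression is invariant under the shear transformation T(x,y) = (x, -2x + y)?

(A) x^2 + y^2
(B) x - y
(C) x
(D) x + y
C

Under the shear T(x,y) = (x, -2x + y):
Substitute the transformed coordinates into each option and compare with the original:
(A) x^2 + y^2  ->  (x)^2 + (-2x + y)^2 = 5x^2 - 4xy + y^2   [differs from x^2 + y^2: not invariant]
(B) x - y  ->  (x) - (-2x + y) = 3x - y   [differs from x - y: not invariant]
(C) x  ->  (x) = x   [equals x: invariant]
(D) x + y  ->  (x) + (-2x + y) = -x + y   [differs from x + y: not invariant]

Only option (C), x, is unchanged by the transformation.
A vertical shear moves points parallel to the y-axis, so the x-coordinate (and any function of x alone) is unchanged.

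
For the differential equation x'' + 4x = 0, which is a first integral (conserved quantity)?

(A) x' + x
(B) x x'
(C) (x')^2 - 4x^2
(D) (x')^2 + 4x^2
D

A first integral I satisfies dI/dt = 0 along every solution. Differentiate each option and use the equation of motion:
(A) d/dt[x' + x] = x'' + x' = -4x + x', not identically 0
(B) d/dt[x x'] = (x')^2 + x x'' = (x')^2 - 4x^2, not identically 0
(C) d/dt[(x')^2 - 4x^2] = 2x'x'' - 8x x' = -16x x', not identically 0
(D) d/dt[(x')^2 + 4x^2] = 2x'x'' + 8x x' = 2x'(-4x) + 8x x' = 0

Only (D) has zero time-derivative. So the energy-like quantity (x')^2 + 4x^2 is the first integral.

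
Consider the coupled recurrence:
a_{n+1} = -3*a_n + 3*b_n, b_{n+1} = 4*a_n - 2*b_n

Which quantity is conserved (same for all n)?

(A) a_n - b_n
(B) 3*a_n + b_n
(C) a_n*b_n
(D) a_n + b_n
D

Replace a_n by a_{n+1} = -3*a_n + 3*b_n and b_n by b_{n+1} = 4*a_n - 2*b_n in each option and simplify:
(A) a_n - b_n  ->  (-3*a_n + 3*b_n) - (4*a_n - 2*b_n) = -7*a_n + 5*b_n   [not conserved]
(B) 3*a_n + b_n  ->  3*(-3*a_n + 3*b_n) + (4*a_n - 2*b_n) = -5*a_n + 7*b_n   [not conserved]
(C) a_n*b_n  ->  (-3*a_n + 3*b_n)*(4*a_n - 2*b_n) = -12*a_n^2 + 18*a_n*b_n - 6*b_n^2   [not conserved]
(D) a_n + b_n  ->  (-3*a_n + 3*b_n) + (4*a_n - 2*b_n) = a_n + b_n   [conserved]

Only (D) a_n + b_n returns to itself after one step, so it is the conserved quantity.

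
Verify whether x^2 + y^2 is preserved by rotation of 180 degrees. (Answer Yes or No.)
Yes

Applying rotation by 180 degrees: x' = x*cos(180 degrees) - y*sin(180 degrees) = -x, y' = x*sin(180 degrees) + y*cos(180 degrees) = -y

Substituting into x^2 + y^2:
(-x)^2 + (-y)^2
= x^2 + y^2

This equals the original expression x^2 + y^2, so it IS invariant.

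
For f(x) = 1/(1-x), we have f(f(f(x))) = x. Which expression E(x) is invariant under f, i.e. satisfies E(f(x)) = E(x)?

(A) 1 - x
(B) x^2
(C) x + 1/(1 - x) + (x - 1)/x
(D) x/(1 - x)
C

Replace x by f(x) = 1/(1 - x) in each option and simplify. As a quick numerical cross-check, also compare E(3) with E(f(3)) = E(-1/2).

(A) 1 - x  ->  1 - (1/(1 - x)) = x/(x - 1); check: E(3) = -2 but E(-1/2) = 3/2.   [not invariant]
(B) x^2  ->  (1/(1 - x))^2 = (x - 1)^(-2); check: E(3) = 9 but E(-1/2) = 1/4.   [not invariant]
(C) x + 1/(1 - x) + (x - 1)/x  ->  (1/(1 - x)) + 1/(1 - (1/(1 - x))) + ((1/(1 - x)) - 1)/(1/(1 - x)), which simplifies back to x + 1/(1 - x) + (x - 1)/x; check: E(3) = 19/6, E(-1/2) = 19/6.   [invariant]
(D) x/(1 - x)  ->  (1/(1 - x))/(1 - (1/(1 - x))) = -1/x; check: E(3) = -3/2 but E(-1/2) = -1/3.   [not invariant]

Only (C) is unchanged. Indeed f(f(x)) = 1/(1 - 1/(1-x)) = (1-x)/(-x) = (x-1)/x, so E(x) = x + f(x) + f(f(x)) is the sum over the whole 3-cycle; applying f just permutes the three terms cyclically (x -> f(x) -> f(f(x)) -> x), leaving the sum unchanged.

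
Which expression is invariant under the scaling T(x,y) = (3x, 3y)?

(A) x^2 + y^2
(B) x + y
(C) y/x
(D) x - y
C

Under the uniform scaling T(x,y) = (3x, 3y):
Substitute the transformed coordinates into each option and compare with the original:
(A) x^2 + y^2  ->  (3x)^2 + (3y)^2 = 9x^2 + 9y^2   [differs from x^2 + y^2: not invariant]
(B) x + y  ->  (3x) + (3y) = 3x + 3y   [differs from x + y: not invariant]
(C) y/x  ->  (3y)/(3x) = y/x   [equals y/x: invariant]
(D) x - y  ->  (3x) - (3y) = 3x - 3y   [differs from x - y: not invariant]

Only option (C), y/x, is unchanged by the transformation.
The common factor 3 cancels in a ratio of coordinates, while sums, products and sums of squares pick up factors of 3 or 9.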